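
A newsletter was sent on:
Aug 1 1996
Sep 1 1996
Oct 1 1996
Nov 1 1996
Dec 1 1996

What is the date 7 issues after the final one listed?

Gaps: 31, 30, 31, 30 days — not constant. Every event is on the 1st of the month.
Pattern: the 1st of each month.
Next: January 1997 → Jan 1 1997.
February 1997: Feb 1 1997.
Next: March 1997 → Mar 1 1997.
April 1997: Apr 1 1997.
May 1997: May 1 1997.
Next: June 1997 → Jun 1 1997.
July 1997: Jul 1 1997.

Jul 1 1997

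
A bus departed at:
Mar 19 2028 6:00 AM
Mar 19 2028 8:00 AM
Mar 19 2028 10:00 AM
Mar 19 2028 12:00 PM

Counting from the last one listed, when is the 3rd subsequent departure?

Spacing: 2, 2, 2 h — constant 2 h.
Mar 19 2028 12:00 PM + 2 h = Mar 19 2028 2:00 PM.
Mar 19 2028 2:00 PM + 2 h = Mar 19 2028 4:00 PM.
Mar 19 2028 4:00 PM + 2 h = Mar 19 2028 6:00 PM.

Mar 19 2028 6:00 PM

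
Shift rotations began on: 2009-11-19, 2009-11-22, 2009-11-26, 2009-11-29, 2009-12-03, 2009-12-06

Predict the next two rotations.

The gap pattern 3, 4, 3, 4, 3 repeats every 2 events.
These are the Thursdays and Sundays of each week.
Next Thursday: 2009-12-10.
Next Sunday: 2009-12-13.

2009-12-10, 2009-12-13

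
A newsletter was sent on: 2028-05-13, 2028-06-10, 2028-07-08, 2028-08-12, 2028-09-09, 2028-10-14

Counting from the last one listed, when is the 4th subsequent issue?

2029-02-10

Gaps: 28, 28, 35, 28, 35 days — a mix of 28 and 35. Every date is a Saturday.
Each is the 2nd Saturday of its month.
2nd Saturday of November 2028: 2028-11-11.
December 2028 — 2nd Saturday is 2028-12-09.
January 2029 — 2nd Saturday is 2029-01-13.
2nd Saturday of February 2029: 2029-02-10.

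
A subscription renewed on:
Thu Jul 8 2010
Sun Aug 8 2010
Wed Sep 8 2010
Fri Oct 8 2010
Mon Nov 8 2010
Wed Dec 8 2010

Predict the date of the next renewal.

Sat Jan 8 2011

Each date is the 8th; the gaps (31, 31, 30, 31, 30) track the month lengths.
The rule is the 8th of each month.
Next: January 2011 → Sat Jan 8 2011.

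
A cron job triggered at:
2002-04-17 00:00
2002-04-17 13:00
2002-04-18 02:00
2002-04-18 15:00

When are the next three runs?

2002-04-19 04:00, 2002-04-19 17:00, 2002-04-20 06:00

The interval is a steady 13 hours (13, 13, 13).
2002-04-18 15:00 + 13 h = 2002-04-19 04:00.
2002-04-19 04:00 + 13 h = 2002-04-19 17:00.
2002-04-19 17:00 + 13 h = 2002-04-20 06:00.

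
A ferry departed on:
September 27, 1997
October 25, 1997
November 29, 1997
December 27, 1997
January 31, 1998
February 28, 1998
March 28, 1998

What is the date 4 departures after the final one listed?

All Saturdays; the gaps (28, 35, 28, 35, 28, 28) vary with month length.
This is the last Saturday of each month.
April 1998 ends with Saturday April 25, 1998.
May 1998 ends with Saturday May 30, 1998.
June 1998 ends with Saturday June 27, 1998.
July 1998 ends with Saturday July 25, 1998.

July 25, 1998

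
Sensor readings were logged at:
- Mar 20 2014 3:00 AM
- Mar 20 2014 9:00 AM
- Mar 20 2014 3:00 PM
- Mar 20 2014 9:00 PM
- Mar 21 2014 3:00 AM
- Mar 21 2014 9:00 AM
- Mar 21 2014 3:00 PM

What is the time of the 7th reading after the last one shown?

Mar 23 2014 9:00 AM

The interval is a steady 6 hours (6, 6, 6, 6, 6, 6).
Mar 21 2014 3:00 PM + 6 h = Mar 21 2014 9:00 PM.
Mar 21 2014 9:00 PM + 6 h = Mar 22 2014 3:00 AM.
Mar 22 2014 3:00 AM + 6 h = Mar 22 2014 9:00 AM.
Mar 22 2014 9:00 AM + 6 h = Mar 22 2014 3:00 PM.
Mar 22 2014 3:00 PM + 6 h = Mar 22 2014 9:00 PM.
Mar 22 2014 9:00 PM + 6 h = Mar 23 2014 3:00 AM.
Mar 23 2014 3:00 AM + 6 h = Mar 23 2014 9:00 AM.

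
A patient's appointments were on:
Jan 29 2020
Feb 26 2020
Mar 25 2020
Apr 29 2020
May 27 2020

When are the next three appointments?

Jun 24 2020, Jul 29 2020, Aug 26 2020

Every date is a Wednesday; gaps 28, 28, 35, 28 days.
Each is the last Wednesday of its month (at least one falls on the 29th or later, ruling out '4th Wednesday').
June 2020 ends with Wednesday Jun 24 2020.
Last Wednesday of July 2020: Jul 29 2020.
August 2020 ends with Wednesday Aug 26 2020.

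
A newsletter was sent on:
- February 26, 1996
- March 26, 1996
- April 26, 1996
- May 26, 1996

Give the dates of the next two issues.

Each date is the 26th; the gaps (29, 31, 30) track the month lengths.
The rule is the 26th of each month.
June 1996: June 26, 1996.
July 1996: July 26, 1996.

June 26, 1996; July 26, 1996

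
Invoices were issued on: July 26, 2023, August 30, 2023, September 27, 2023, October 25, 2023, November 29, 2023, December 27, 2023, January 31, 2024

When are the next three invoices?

Every date is a Wednesday; gaps 35, 28, 28, 35, 28, 35 days.
Each is the last Wednesday of its month (at least one falls on the 29th or later, ruling out '4th Wednesday').
Last Wednesday of February 2024: February 28, 2024.
Last Wednesday of March 2024: March 27, 2024.
April 2024 ends with Wednesday April 24, 2024.

February 28, 2024; March 27, 2024; April 24, 2024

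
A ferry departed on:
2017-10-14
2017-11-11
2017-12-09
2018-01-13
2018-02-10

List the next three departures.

2018-03-10, 2018-04-14, 2018-05-12

These are Saturdays at 28- or 35-day spacing (28, 28, 35, 28).
The pattern: 2nd Saturday of the month.
March 2018 — 2nd Saturday is 2018-03-10.
April 2018 — 2nd Saturday is 2018-04-14.
May 2018 — 2nd Saturday is 2018-05-12.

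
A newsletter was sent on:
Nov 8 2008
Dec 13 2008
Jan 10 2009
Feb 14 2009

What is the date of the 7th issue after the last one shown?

These are Saturdays at 28- or 35-day spacing (35, 28, 35).
The pattern: 2nd Saturday of the month.
2nd Saturday of March 2009: Mar 14 2009.
2nd Saturday of April 2009: Apr 11 2009.
2nd Saturday of May 2009: May 9 2009.
2nd Saturday of June 2009: Jun 13 2009.
July 2009 — 2nd Saturday is Jul 11 2009.
2nd Saturday of August 2009: Aug 8 2009.
2nd Saturday of September 2009: Sep 12 2009.

Sep 12 2009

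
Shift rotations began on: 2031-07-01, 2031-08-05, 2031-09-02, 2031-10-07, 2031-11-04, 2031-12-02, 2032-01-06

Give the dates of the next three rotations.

All dates are Tuesdays, 35, 28, 35, 28, 28, 35 days apart.
Specifically, the 1st Tuesday of each month.
February 2032 — 1st Tuesday is 2032-02-03.
1st Tuesday of March 2032: 2032-03-02.
1st Tuesday of April 2032: 2032-04-06.

2032-02-03, 2032-03-02, 2032-04-06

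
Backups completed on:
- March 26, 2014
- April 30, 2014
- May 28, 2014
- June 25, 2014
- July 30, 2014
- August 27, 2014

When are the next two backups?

September 24, 2014; October 29, 2014

All Wednesdays; the gaps (35, 28, 28, 35, 28) vary with month length.
This is the last Wednesday of each month.
September 2014 ends with Wednesday September 24, 2014.
Last Wednesday of October 2014: October 29, 2014.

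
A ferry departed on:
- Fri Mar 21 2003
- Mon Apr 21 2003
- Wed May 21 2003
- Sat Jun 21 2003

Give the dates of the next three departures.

Mon Jul 21 2003, Thu Aug 21 2003, Sun Sep 21 2003

Each date is the 21st; the gaps (31, 30, 31) track the month lengths.
The rule is the 21st of each month.
Next: July 2003 → Mon Jul 21 2003.
Next: August 2003 → Thu Aug 21 2003.
Next: September 2003 → Sun Sep 21 2003.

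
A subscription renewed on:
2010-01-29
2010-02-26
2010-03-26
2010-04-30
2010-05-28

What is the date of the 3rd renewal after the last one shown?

2010-08-27

All Fridays; the gaps (28, 28, 35, 28) vary with month length.
This is the last Friday of each month.
June 2010 ends with Friday 2010-06-25.
Last Friday of July 2010: 2010-07-30.
Last Friday of August 2010: 2010-08-27.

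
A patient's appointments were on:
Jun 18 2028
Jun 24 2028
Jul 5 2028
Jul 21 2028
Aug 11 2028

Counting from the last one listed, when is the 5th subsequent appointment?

Gaps: 6, 11, 16, 21 days — each gap is 5 larger than the previous one.
Next gap: 26 days. Aug 11 2028 + 26 days = Sep 6 2028.
Next gap: 31 days. Sep 6 2028 + 31 days = Oct 7 2028.
Next gap: 36 days. Oct 7 2028 + 36 days = Nov 12 2028.
Next gap: 41 days. Nov 12 2028 + 41 days = Dec 23 2028.
Next gap: 46 days. Dec 23 2028 + 46 days = Feb 7 2029.

Feb 7 2029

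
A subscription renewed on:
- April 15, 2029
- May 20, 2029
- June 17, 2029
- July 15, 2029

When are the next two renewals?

These are Sundays at 28- or 35-day spacing (35, 28, 28).
The pattern: 3rd Sunday of the month.
3rd Sunday of August 2029: August 19, 2029.
3rd Sunday of September 2029: September 16, 2029.

August 19, 2029; September 16, 2029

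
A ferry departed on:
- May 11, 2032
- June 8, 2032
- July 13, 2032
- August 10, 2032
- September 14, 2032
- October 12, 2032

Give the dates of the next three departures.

These are Tuesdays at 28- or 35-day spacing (28, 35, 28, 35, 28).
The pattern: 2nd Tuesday of the month.
November 2032 — 2nd Tuesday is November 9, 2032.
December 2032 — 2nd Tuesday is December 14, 2032.
2nd Tuesday of January 2033: January 11, 2033.

November 9, 2032; December 14, 2032; January 11, 2033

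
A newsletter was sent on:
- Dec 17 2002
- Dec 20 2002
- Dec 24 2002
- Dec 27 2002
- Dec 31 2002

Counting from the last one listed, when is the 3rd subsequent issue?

Jan 10 2003

Every event lands on a Tuesday or Friday (gaps cycle 3, 4, 3, 4).
So the schedule is: every Tuesday and Friday.
Next Friday: Jan 3 2003.
Next Tuesday: Jan 7 2003.
The following Friday is Jan 10 2003.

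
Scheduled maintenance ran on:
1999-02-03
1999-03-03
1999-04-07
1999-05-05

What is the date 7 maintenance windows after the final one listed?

1999-12-01

These are Wednesdays at 28- or 35-day spacing (28, 35, 28).
The pattern: 1st Wednesday of the month.
1st Wednesday of June 1999: 1999-06-02.
1st Wednesday of July 1999: 1999-07-07.
August 1999 — 1st Wednesday is 1999-08-04.
1st Wednesday of September 1999: 1999-09-01.
1st Wednesday of October 1999: 1999-10-06.
1st Wednesday of November 1999: 1999-11-03.
1st Wednesday of December 1999: 1999-12-01.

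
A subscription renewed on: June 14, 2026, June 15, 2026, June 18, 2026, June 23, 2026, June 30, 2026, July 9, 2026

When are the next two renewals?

Intervals are 1, 3, 5, 7, 9 days — an arithmetic progression with common difference 2.
Next gap: 11 days. July 9, 2026 + 11 days = July 20, 2026.
Next gap: 13 days. July 20, 2026 + 13 days = August 2, 2026.

July 20, 2026; August 2, 2026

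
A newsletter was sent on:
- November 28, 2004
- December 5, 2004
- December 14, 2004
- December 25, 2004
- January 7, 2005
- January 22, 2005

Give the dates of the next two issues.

Intervals are 7, 9, 11, 13, 15 days — an arithmetic progression with common difference 2.
Next gap: 17 days. January 22, 2005 + 17 days = February 8, 2005.
Next gap: 19 days. February 8, 2005 + 19 days = February 27, 2005.

February 8, 2005; February 27, 2005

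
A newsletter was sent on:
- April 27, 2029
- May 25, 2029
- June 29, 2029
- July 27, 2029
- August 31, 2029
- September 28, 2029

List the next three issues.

Every date is a Friday; gaps 28, 35, 28, 35, 28 days.
Each is the last Friday of its month (at least one falls on the 29th or later, ruling out '4th Friday').
Last Friday of October 2029: October 26, 2029.
November 2029 ends with Friday November 30, 2029.
December 2029 ends with Friday December 28, 2029.

October 26, 2029; November 30, 2029; December 28, 2029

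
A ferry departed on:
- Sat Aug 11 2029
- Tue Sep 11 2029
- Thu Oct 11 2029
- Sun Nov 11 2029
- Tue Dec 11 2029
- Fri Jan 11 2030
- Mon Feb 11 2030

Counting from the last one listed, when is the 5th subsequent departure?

Thu Jul 11 2030

Each date is the 11th; the gaps (31, 30, 31, 30, 31, 31) track the month lengths.
The rule is the 11th of each month.
March 2030: Mon Mar 11 2030.
Next: April 2030 → Thu Apr 11 2030.
Next: May 2030 → Sat May 11 2030.
Next: June 2030 → Tue Jun 11 2030.
July 2030: Thu Jul 11 2030.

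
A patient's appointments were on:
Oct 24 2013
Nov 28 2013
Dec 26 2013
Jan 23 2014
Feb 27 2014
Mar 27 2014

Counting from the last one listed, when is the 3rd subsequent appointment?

All dates are Thursdays, 35, 28, 28, 35, 28 days apart.
Specifically, the 4th Thursday of each month.
4th Thursday of April 2014: Apr 24 2014.
May 2014 — 4th Thursday is May 22 2014.
June 2014 — 4th Thursday is Jun 26 2014.

Jun 26 2014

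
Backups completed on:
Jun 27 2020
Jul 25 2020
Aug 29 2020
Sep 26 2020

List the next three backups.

Oct 31 2020, Nov 28 2020, Dec 26 2020

Every date is a Saturday; gaps 28, 35, 28 days.
Each is the last Saturday of its month (at least one falls on the 29th or later, ruling out '4th Saturday').
Last Saturday of October 2020: Oct 31 2020.
Last Saturday of November 2020: Nov 28 2020.
Last Saturday of December 2020: Dec 26 2020.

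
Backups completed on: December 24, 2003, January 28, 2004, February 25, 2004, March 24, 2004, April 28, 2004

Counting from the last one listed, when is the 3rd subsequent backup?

July 28, 2004

All dates are Wednesdays, 35, 28, 28, 35 days apart.
Specifically, the 4th Wednesday of each month.
4th Wednesday of May 2004: May 26, 2004.
June 2004 — 4th Wednesday is June 23, 2004.
4th Wednesday of July 2004: July 28, 2004.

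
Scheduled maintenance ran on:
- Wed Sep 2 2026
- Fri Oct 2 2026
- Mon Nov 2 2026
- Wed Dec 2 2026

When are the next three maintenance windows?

Each date is the 2nd; the gaps (30, 31, 30) track the month lengths.
The rule is the 2nd of each month.
Next: January 2027 → Sat Jan 2 2027.
Next: February 2027 → Tue Feb 2 2027.
Next: March 2027 → Tue Mar 2 2027.

Sat Jan 2 2027, Tue Feb 2 2027, Tue Mar 2 2027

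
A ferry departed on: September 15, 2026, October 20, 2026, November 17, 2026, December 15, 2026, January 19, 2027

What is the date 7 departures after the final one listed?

August 17, 2027

All dates are Tuesdays, 35, 28, 28, 35 days apart.
Specifically, the 3rd Tuesday of each month.
3rd Tuesday of February 2027: February 16, 2027.
3rd Tuesday of March 2027: March 16, 2027.
April 2027 — 3rd Tuesday is April 20, 2027.
3rd Tuesday of May 2027: May 18, 2027.
June 2027 — 3rd Tuesday is June 15, 2027.
3rd Tuesday of July 2027: July 20, 2027.
3rd Tuesday of August 2027: August 17, 2027.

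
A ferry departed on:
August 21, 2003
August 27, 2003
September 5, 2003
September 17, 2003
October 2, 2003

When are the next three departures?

October 20, 2003; November 10, 2003; December 4, 2003

Intervals are 6, 9, 12, 15 days — an arithmetic progression with common difference 3.
Next gap: 18 days. October 2, 2003 + 18 days = October 20, 2003.
Next gap: 21 days. October 20, 2003 + 21 days = November 10, 2003.
Next gap: 24 days. November 10, 2003 + 24 days = December 4, 2003.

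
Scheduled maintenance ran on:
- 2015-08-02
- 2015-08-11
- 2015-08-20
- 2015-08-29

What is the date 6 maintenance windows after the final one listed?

The spacing is 9, 9, 9 days — always 9 days.
2015-08-29 + 9 days = 2015-09-07.
2015-09-07 + 9 days = 2015-09-16.
2015-09-16 + 9 days = 2015-09-25.
2015-09-25 + 9 days = 2015-10-04.
2015-10-04 + 9 days = 2015-10-13.
2015-10-13 + 9 days = 2015-10-22.

2015-10-22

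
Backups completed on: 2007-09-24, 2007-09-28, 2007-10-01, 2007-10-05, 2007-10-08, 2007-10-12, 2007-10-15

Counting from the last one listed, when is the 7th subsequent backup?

2007-11-09

The gap pattern 4, 3, 4, 3, 4, 3 repeats every 2 events.
These are the Mondays and Fridays of each week.
Next Friday: 2007-10-19.
Next Monday: 2007-10-22.
Next Friday: 2007-10-26.
Next Monday: 2007-10-29.
The following Friday is 2007-11-02.
Next Monday: 2007-11-05.
Next Friday: 2007-11-09.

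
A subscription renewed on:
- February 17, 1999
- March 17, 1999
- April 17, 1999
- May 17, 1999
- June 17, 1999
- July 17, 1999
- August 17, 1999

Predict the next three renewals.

Gaps: 28, 31, 30, 31, 30, 31 days — not constant. Every event is on the 17th of the month.
Pattern: the 17th of each month.
Next: September 1999 → September 17, 1999.
October 1999: October 17, 1999.
November 1999: November 17, 1999.

September 17, 1999; October 17, 1999; November 17, 1999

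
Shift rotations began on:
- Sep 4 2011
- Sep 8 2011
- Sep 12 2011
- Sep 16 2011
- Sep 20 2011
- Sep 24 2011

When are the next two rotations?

The spacing is 4, 4, 4, 4, 4 days — always 4 days.
Sep 24 2011 + 4 days = Sep 28 2011.
Sep 28 2011 + 4 days = Oct 2 2011.

Sep 28 2011, Oct 2 2011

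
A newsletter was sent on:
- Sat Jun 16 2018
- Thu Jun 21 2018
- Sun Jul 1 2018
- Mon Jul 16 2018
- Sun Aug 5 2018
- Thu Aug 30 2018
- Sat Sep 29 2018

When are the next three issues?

Sat Nov 3 2018, Thu Dec 13 2018, Sun Jan 27 2019

The spacing grows by 5 each time: 5, 10, 15, 20, 25, 30 days.
Next gap: 35 days. Sat Sep 29 2018 + 35 days = Sat Nov 3 2018.
Next gap: 40 days. Sat Nov 3 2018 + 40 days = Thu Dec 13 2018.
Next gap: 45 days. Thu Dec 13 2018 + 45 days = Sun Jan 27 2019.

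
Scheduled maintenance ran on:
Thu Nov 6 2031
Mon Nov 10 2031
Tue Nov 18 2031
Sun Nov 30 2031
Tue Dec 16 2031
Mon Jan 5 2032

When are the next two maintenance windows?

Thu Jan 29 2032, Thu Feb 26 2032

The spacing grows by 4 each time: 4, 8, 12, 16, 20 days.
Next gap: 24 days. Mon Jan 5 2032 + 24 days = Thu Jan 29 2032.
Next gap: 28 days. Thu Jan 29 2032 + 28 days = Thu Feb 26 2032.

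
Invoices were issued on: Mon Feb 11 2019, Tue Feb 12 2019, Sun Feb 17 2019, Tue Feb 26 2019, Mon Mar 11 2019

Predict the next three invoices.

Thu Mar 28 2019, Thu Apr 18 2019, Mon May 13 2019

Intervals are 1, 5, 9, 13 days — an arithmetic progression with common difference 4.
Next gap: 17 days. Mon Mar 11 2019 + 17 days = Thu Mar 28 2019.
Next gap: 21 days. Thu Mar 28 2019 + 21 days = Thu Apr 18 2019.
Next gap: 25 days. Thu Apr 18 2019 + 25 days = Mon May 13 2019.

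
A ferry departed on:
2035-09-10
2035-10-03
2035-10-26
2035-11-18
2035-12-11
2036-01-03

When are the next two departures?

Every event comes 23 days after the last (23, 23, 23, 23, 23).
2036-01-03 + 23 days = 2036-01-26.
2036-01-26 + 23 days = 2036-02-18.

2036-01-26, 2036-02-18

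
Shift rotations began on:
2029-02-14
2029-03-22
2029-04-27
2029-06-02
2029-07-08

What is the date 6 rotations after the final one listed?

2030-02-09

Every event comes 36 days after the last (36, 36, 36, 36).
2029-07-08 + 36 days = 2029-08-13.
2029-08-13 + 36 days = 2029-09-18.
2029-09-18 + 36 days = 2029-10-24.
2029-10-24 + 36 days = 2029-11-29.
2029-11-29 + 36 days = 2030-01-04.
2030-01-04 + 36 days = 2030-02-09.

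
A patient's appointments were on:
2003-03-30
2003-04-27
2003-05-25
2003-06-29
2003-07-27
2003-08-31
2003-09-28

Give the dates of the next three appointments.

2003-10-26, 2003-11-30, 2003-12-28

All Sundays; the gaps (28, 28, 35, 28, 35, 28) vary with month length.
This is the last Sunday of each month.
Last Sunday of October 2003: 2003-10-26.
November 2003 ends with Sunday 2003-11-30.
December 2003 ends with Sunday 2003-12-28.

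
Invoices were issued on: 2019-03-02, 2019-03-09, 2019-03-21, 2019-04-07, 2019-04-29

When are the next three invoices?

2019-05-26, 2019-06-27, 2019-08-03

Gaps: 7, 12, 17, 22 days — each gap is 5 larger than the previous one.
Next gap: 27 days. 2019-04-29 + 27 days = 2019-05-26.
Next gap: 32 days. 2019-05-26 + 32 days = 2019-06-27.
Next gap: 37 days. 2019-06-27 + 37 days = 2019-08-03.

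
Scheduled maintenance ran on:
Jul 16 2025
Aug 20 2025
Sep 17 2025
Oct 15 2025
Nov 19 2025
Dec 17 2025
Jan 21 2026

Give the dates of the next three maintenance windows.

Feb 18 2026, Mar 18 2026, Apr 15 2026

Gaps: 35, 28, 28, 35, 28, 35 days — a mix of 28 and 35. Every date is a Wednesday.
Each is the 3rd Wednesday of its month.
3rd Wednesday of February 2026: Feb 18 2026.
3rd Wednesday of March 2026: Mar 18 2026.
April 2026 — 3rd Wednesday is Apr 15 2026.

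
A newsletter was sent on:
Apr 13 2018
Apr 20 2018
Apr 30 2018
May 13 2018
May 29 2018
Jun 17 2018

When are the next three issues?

Intervals are 7, 10, 13, 16, 19 days — an arithmetic progression with common difference 3.
Next gap: 22 days. Jun 17 2018 + 22 days = Jul 9 2018.
Next gap: 25 days. Jul 9 2018 + 25 days = Aug 3 2018.
Next gap: 28 days. Aug 3 2018 + 28 days = Aug 31 2018.

Jul 9 2018, Aug 3 2018, Aug 31 2018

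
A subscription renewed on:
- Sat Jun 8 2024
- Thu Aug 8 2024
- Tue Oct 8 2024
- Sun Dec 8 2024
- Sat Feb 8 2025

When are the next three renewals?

Each date is the 8th; the gaps (61, 61, 61, 62) track the month lengths.
The rule is the 8th of every 2 months.
April 2025: Tue Apr 8 2025.
June 2025: Sun Jun 8 2025.
August 2025: Fri Aug 8 2025.

Tue Apr 8 2025, Sun Jun 8 2025, Fri Aug 8 2025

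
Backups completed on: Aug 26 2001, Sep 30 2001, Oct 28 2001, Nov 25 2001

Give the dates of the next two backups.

Dec 30 2001, Jan 27 2002

These are Sundays with 35, 28, 28-day gaps.
Each is the final Sunday of its month — Sep 30 2001 is past the 28th, so '4th Sunday' doesn't fit.
December 2001 ends with Sunday Dec 30 2001.
Last Sunday of January 2002: Jan 27 2002.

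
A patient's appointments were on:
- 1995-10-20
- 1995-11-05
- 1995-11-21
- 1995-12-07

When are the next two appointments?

Every event comes 16 days after the last (16, 16, 16).
1995-12-07 + 16 days = 1995-12-23.
1995-12-23 + 16 days = 1996-01-08.

1995-12-23, 1996-01-08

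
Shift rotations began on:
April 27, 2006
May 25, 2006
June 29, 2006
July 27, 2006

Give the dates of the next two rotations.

August 31, 2006; September 28, 2006

Every date is a Thursday; gaps 28, 35, 28 days.
Each is the last Thursday of its month (at least one falls on the 29th or later, ruling out '4th Thursday').
Last Thursday of August 2006: August 31, 2006.
Last Thursday of September 2006: September 28, 2006.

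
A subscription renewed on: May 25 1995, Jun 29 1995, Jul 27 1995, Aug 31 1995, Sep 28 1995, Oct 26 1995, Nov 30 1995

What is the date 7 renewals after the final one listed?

These are Thursdays with 35, 28, 35, 28, 28, 35-day gaps.
Each is the final Thursday of its month — Jun 29 1995 is past the 28th, so '4th Thursday' doesn't fit.
December 1995 ends with Thursday Dec 28 1995.
January 1996 ends with Thursday Jan 25 1996.
Last Thursday of February 1996: Feb 29 1996.
March 1996 ends with Thursday Mar 28 1996.
April 1996 ends with Thursday Apr 25 1996.
May 1996 ends with Thursday May 30 1996.
June 1996 ends with Thursday Jun 27 1996.

Jun 27 1996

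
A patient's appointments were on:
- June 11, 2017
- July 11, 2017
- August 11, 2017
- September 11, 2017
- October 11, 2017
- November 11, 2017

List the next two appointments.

December 11, 2017; January 11, 2018

Each date is the 11th; the gaps (30, 31, 31, 30, 31) track the month lengths.
The rule is the 11th of each month.
Next: December 2017 → December 11, 2017.
Next: January 2018 → January 11, 2018.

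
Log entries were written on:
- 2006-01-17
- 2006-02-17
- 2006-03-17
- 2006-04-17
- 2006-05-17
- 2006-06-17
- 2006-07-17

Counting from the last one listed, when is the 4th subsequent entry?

Gaps: 31, 28, 31, 30, 31, 30 days — not constant. Every event is on the 17th of the month.
Pattern: the 17th of each month.
Next: August 2006 → 2006-08-17.
September 2006: 2006-09-17.
Next: October 2006 → 2006-10-17.
November 2006: 2006-11-17.

2006-11-17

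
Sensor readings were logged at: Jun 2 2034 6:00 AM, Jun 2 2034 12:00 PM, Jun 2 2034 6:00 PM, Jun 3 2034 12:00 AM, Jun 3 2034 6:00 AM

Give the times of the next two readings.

Jun 3 2034 12:00 PM, Jun 3 2034 6:00 PM

The interval is a steady 6 hours (6, 6, 6, 6).
Jun 3 2034 6:00 AM + 6 h = Jun 3 2034 12:00 PM.
Jun 3 2034 12:00 PM + 6 h = Jun 3 2034 6:00 PM.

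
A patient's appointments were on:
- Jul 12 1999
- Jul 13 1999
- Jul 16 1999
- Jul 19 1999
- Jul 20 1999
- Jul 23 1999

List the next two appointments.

Every event lands on a Monday or Tuesday or Friday (gaps cycle 1, 3, 3, 1, 3).
So the schedule is: every Monday, Tuesday and Friday.
Next Monday: Jul 26 1999.
The following Tuesday is Jul 27 1999.

Jul 26 1999, Jul 27 1999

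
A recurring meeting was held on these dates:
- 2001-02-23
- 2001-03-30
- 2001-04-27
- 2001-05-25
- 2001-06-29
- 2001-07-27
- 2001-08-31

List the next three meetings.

All Fridays; the gaps (35, 28, 28, 35, 28, 35) vary with month length.
This is the last Friday of each month.
Last Friday of September 2001: 2001-09-28.
Last Friday of October 2001: 2001-10-26.
November 2001 ends with Friday 2001-11-30.

2001-09-28, 2001-10-26, 2001-11-30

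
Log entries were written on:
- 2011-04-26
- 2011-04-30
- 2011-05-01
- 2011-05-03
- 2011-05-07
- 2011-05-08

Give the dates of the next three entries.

Every event lands on a Tuesday or Saturday or Sunday (gaps cycle 4, 1, 2, 4, 1).
So the schedule is: every Tuesday, Saturday and Sunday.
Next Tuesday: 2011-05-10.
The following Saturday is 2011-05-14.
The following Sunday is 2011-05-15.

2011-05-10, 2011-05-14, 2011-05-15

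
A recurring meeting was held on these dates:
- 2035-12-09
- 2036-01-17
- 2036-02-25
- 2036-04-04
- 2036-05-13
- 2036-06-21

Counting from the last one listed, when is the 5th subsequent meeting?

Every event comes 39 days after the last (39, 39, 39, 39, 39).
2036-06-21 + 39 days = 2036-07-30.
2036-07-30 + 39 days = 2036-09-07.
2036-09-07 + 39 days = 2036-10-16.
2036-10-16 + 39 days = 2036-11-24.
2036-11-24 + 39 days = 2037-01-02.

2037-01-02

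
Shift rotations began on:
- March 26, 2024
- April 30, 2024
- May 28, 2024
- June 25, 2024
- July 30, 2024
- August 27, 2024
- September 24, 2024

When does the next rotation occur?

These are Tuesdays with 35, 28, 28, 35, 28, 28-day gaps.
Each is the final Tuesday of its month — April 30, 2024 is past the 28th, so '4th Tuesday' doesn't fit.
Last Tuesday of October 2024: October 29, 2024.

October 29, 2024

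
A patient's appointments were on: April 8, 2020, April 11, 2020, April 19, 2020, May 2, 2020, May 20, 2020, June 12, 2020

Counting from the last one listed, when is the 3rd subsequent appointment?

Intervals are 3, 8, 13, 18, 23 days — an arithmetic progression with common difference 5.
Next gap: 28 days. June 12, 2020 + 28 days = July 10, 2020.
Next gap: 33 days. July 10, 2020 + 33 days = August 12, 2020.
Next gap: 38 days. August 12, 2020 + 38 days = September 19, 2020.

September 19, 2020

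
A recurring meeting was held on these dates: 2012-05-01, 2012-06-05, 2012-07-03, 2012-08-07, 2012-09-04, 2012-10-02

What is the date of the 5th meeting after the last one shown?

2013-03-05

These are Tuesdays at 28- or 35-day spacing (35, 28, 35, 28, 28).
The pattern: 1st Tuesday of the month.
1st Tuesday of November 2012: 2012-11-06.
1st Tuesday of December 2012: 2012-12-04.
January 2013 — 1st Tuesday is 2013-01-01.
1st Tuesday of February 2013: 2013-02-05.
1st Tuesday of March 2013: 2013-03-05.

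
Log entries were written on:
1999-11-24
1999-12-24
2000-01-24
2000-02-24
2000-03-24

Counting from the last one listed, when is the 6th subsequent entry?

2000-09-24

Gaps: 30, 31, 31, 29 days — not constant. Every event is on the 24th of the month.
Pattern: the 24th of each month.
Next: April 2000 → 2000-04-24.
May 2000: 2000-05-24.
June 2000: 2000-06-24.
Next: July 2000 → 2000-07-24.
Next: August 2000 → 2000-08-24.
September 2000: 2000-09-24.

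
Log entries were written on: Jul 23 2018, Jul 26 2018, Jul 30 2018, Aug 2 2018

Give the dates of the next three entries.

Aug 6 2018, Aug 9 2018, Aug 13 2018

Every event lands on a Monday or Thursday (gaps cycle 3, 4, 3).
So the schedule is: every Monday and Thursday.
The following Monday is Aug 6 2018.
Next Thursday: Aug 9 2018.
The following Monday is Aug 13 2018.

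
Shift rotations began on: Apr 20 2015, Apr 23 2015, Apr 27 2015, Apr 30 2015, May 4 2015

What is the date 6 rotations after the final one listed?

Every event lands on a Monday or Thursday (gaps cycle 3, 4, 3, 4).
So the schedule is: every Monday and Thursday.
Next Thursday: May 7 2015.
Next Monday: May 11 2015.
Next Thursday: May 14 2015.
Next Monday: May 18 2015.
Next Thursday: May 21 2015.
Next Monday: May 25 2015.

May 25 2015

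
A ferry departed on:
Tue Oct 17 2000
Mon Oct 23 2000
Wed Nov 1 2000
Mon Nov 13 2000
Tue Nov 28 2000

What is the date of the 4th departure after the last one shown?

Gaps: 6, 9, 12, 15 days — each gap is 3 larger than the previous one.
Next gap: 18 days. Tue Nov 28 2000 + 18 days = Sat Dec 16 2000.
Next gap: 21 days. Sat Dec 16 2000 + 21 days = Sat Jan 6 2001.
Next gap: 24 days. Sat Jan 6 2001 + 24 days = Tue Jan 30 2001.
Next gap: 27 days. Tue Jan 30 2001 + 27 days = Mon Feb 26 2001.

Mon Feb 26 2001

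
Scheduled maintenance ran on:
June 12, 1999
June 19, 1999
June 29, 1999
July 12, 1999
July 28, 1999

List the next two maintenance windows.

Intervals are 7, 10, 13, 16 days — an arithmetic progression with common difference 3.
Next gap: 19 days. July 28, 1999 + 19 days = August 16, 1999.
Next gap: 22 days. August 16, 1999 + 22 days = September 7, 1999.

August 16, 1999; September 7, 1999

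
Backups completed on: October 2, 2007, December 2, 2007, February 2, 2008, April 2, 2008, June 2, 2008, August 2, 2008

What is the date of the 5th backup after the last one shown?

June 2, 2009

Gaps: 61, 62, 60, 61, 61 days — not constant. Every event is on the 2nd of the month.
Pattern: the 2nd of every 2 months.
Next: October 2008 → October 2, 2008.
Next: December 2008 → December 2, 2008.
Next: February 2009 → February 2, 2009.
Next: April 2009 → April 2, 2009.
June 2009: June 2, 2009.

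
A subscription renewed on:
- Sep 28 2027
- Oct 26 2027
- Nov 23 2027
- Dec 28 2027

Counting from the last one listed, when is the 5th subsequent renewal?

May 23 2028

Gaps: 28, 28, 35 days — a mix of 28 and 35. Every date is a Tuesday.
Each is the 4th Tuesday of its month.
4th Tuesday of January 2028: Jan 25 2028.
4th Tuesday of February 2028: Feb 22 2028.
4th Tuesday of March 2028: Mar 28 2028.
April 2028 — 4th Tuesday is Apr 25 2028.
4th Tuesday of May 2028: May 23 2028.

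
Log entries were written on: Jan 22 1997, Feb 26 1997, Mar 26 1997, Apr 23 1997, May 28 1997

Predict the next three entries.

Jun 25 1997, Jul 23 1997, Aug 27 1997

These are Wednesdays at 28- or 35-day spacing (35, 28, 28, 35).
The pattern: 4th Wednesday of the month.
June 1997 — 4th Wednesday is Jun 25 1997.
July 1997 — 4th Wednesday is Jul 23 1997.
4th Wednesday of August 1997: Aug 27 1997.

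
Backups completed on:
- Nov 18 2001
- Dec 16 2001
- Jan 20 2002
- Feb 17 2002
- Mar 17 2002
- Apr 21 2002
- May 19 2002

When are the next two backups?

These are Sundays at 28- or 35-day spacing (28, 35, 28, 28, 35, 28).
The pattern: 3rd Sunday of the month.
3rd Sunday of June 2002: Jun 16 2002.
July 2002 — 3rd Sunday is Jul 21 2002.

Jun 16 2002, Jul 21 2002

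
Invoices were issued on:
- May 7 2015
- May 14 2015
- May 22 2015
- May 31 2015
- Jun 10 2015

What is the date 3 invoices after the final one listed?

Gaps: 7, 8, 9, 10 days — each gap is 1 larger than the previous one.
Next gap: 11 days. Jun 10 2015 + 11 days = Jun 21 2015.
Next gap: 12 days. Jun 21 2015 + 12 days = Jul 3 2015.
Next gap: 13 days. Jul 3 2015 + 13 days = Jul 16 2015.

Jul 16 2015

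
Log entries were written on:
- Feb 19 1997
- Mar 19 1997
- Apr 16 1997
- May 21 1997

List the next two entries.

These are Wednesdays at 28- or 35-day spacing (28, 28, 35).
The pattern: 3rd Wednesday of the month.
June 1997 — 3rd Wednesday is Jun 18 1997.
3rd Wednesday of July 1997: Jul 16 1997.

Jun 18 1997, Jul 16 1997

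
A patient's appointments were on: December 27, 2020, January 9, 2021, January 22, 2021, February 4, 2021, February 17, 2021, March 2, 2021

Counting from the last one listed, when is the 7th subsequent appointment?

June 1, 2021

The spacing is 13, 13, 13, 13, 13 days — always 13 days.
March 2, 2021 + 13 days = March 15, 2021.
March 15, 2021 + 13 days = March 28, 2021.
March 28, 2021 + 13 days = April 10, 2021.
April 10, 2021 + 13 days = April 23, 2021.
April 23, 2021 + 13 days = May 6, 2021.
May 6, 2021 + 13 days = May 19, 2021.
May 19, 2021 + 13 days = June 1, 2021.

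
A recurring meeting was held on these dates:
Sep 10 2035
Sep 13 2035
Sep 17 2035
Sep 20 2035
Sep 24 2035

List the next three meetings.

Gaps: 3, 4, 3, 4 days — not constant, but cyclic with period 2.
The events fall on every Monday and Thursday.
Next Thursday: Sep 27 2035.
Next Monday: Oct 1 2035.
The following Thursday is Oct 4 2035.

Sep 27 2035, Oct 1 2035, Oct 4 2035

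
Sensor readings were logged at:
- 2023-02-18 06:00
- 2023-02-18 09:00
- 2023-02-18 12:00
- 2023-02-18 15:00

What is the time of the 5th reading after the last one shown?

2023-02-19 06:00

Gaps: 3, 3, 3 hours — each event is 3 hours after the previous one.
2023-02-18 15:00 + 3 h = 2023-02-18 18:00.
2023-02-18 18:00 + 3 h = 2023-02-18 21:00.
2023-02-18 21:00 + 3 h = 2023-02-19 00:00.
2023-02-19 00:00 + 3 h = 2023-02-19 03:00.
2023-02-19 03:00 + 3 h = 2023-02-19 06:00.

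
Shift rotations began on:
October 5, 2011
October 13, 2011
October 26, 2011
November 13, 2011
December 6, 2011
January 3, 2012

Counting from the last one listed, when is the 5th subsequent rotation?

Intervals are 8, 13, 18, 23, 28 days — an arithmetic progression with common difference 5.
Next gap: 33 days. January 3, 2012 + 33 days = February 5, 2012.
Next gap: 38 days. February 5, 2012 + 38 days = March 14, 2012.
Next gap: 43 days. March 14, 2012 + 43 days = April 26, 2012.
Next gap: 48 days. April 26, 2012 + 48 days = June 13, 2012.
Next gap: 53 days. June 13, 2012 + 53 days = August 5, 2012.

August 5, 2012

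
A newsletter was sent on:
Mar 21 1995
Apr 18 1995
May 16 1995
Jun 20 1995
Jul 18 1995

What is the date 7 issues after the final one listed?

These are Tuesdays at 28- or 35-day spacing (28, 28, 35, 28).
The pattern: 3rd Tuesday of the month.
August 1995 — 3rd Tuesday is Aug 15 1995.
3rd Tuesday of September 1995: Sep 19 1995.
3rd Tuesday of October 1995: Oct 17 1995.
November 1995 — 3rd Tuesday is Nov 21 1995.
December 1995 — 3rd Tuesday is Dec 19 1995.
3rd Tuesday of January 1996: Jan 16 1996.
February 1996 — 3rd Tuesday is Feb 20 1996.

Feb 20 1996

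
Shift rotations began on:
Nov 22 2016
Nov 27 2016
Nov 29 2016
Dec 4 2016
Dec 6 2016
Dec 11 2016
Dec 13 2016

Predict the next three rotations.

Gaps: 5, 2, 5, 2, 5, 2 days — not constant, but cyclic with period 2.
The events fall on every Tuesday and Sunday.
Next Sunday: Dec 18 2016.
The following Tuesday is Dec 20 2016.
Next Sunday: Dec 25 2016.

Dec 18 2016, Dec 20 2016, Dec 25 2016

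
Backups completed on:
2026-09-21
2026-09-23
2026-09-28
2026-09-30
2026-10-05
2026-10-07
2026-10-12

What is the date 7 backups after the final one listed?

The gap pattern 2, 5, 2, 5, 2, 5 repeats every 2 events.
These are the Mondays and Wednesdays of each week.
Next Wednesday: 2026-10-14.
The following Monday is 2026-10-19.
The following Wednesday is 2026-10-21.
The following Monday is 2026-10-26.
Next Wednesday: 2026-10-28.
The following Monday is 2026-11-02.
Next Wednesday: 2026-11-04.

2026-11-04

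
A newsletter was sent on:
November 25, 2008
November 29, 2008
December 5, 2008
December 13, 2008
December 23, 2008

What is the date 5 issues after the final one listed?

The spacing grows by 2 each time: 4, 6, 8, 10 days.
Next gap: 12 days. December 23, 2008 + 12 days = January 4, 2009.
Next gap: 14 days. January 4, 2009 + 14 days = January 18, 2009.
Next gap: 16 days. January 18, 2009 + 16 days = February 3, 2009.
Next gap: 18 days. February 3, 2009 + 18 days = February 21, 2009.
Next gap: 20 days. February 21, 2009 + 20 days = March 13, 2009.

March 13, 2009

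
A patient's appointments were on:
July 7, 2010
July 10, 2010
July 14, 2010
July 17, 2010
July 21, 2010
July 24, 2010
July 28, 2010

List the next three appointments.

The gap pattern 3, 4, 3, 4, 3, 4 repeats every 2 events.
These are the Wednesdays and Saturdays of each week.
Next Saturday: July 31, 2010.
Next Wednesday: August 4, 2010.
The following Saturday is August 7, 2010.

July 31, 2010; August 4, 2010; August 7, 2010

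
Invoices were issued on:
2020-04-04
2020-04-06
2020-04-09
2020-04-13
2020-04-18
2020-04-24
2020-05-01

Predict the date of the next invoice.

2020-05-09

Intervals are 2, 3, 4, 5, 6, 7 days — an arithmetic progression with common difference 1.
Next gap: 8 days. 2020-05-01 + 8 days = 2020-05-09.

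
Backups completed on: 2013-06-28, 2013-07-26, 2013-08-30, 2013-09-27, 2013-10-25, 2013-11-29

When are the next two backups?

All Fridays; the gaps (28, 35, 28, 28, 35) vary with month length.
This is the last Friday of each month.
December 2013 ends with Friday 2013-12-27.
January 2014 ends with Friday 2014-01-31.

2013-12-27, 2014-01-31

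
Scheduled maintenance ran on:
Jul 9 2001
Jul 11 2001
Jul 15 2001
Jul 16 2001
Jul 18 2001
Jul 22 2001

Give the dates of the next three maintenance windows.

The gap pattern 2, 4, 1, 2, 4 repeats every 3 events.
These are the Mondays, Wednesdays and Sundays of each week.
The following Monday is Jul 23 2001.
The following Wednesday is Jul 25 2001.
Next Sunday: Jul 29 2001.

Jul 23 2001, Jul 25 2001, Jul 29 2001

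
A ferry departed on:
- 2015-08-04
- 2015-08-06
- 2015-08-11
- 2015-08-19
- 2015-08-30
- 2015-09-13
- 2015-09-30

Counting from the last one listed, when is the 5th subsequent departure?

2016-02-07

Intervals are 2, 5, 8, 11, 14, 17 days — an arithmetic progression with common difference 3.
Next gap: 20 days. 2015-09-30 + 20 days = 2015-10-20.
Next gap: 23 days. 2015-10-20 + 23 days = 2015-11-12.
Next gap: 26 days. 2015-11-12 + 26 days = 2015-12-08.
Next gap: 29 days. 2015-12-08 + 29 days = 2016-01-06.
Next gap: 32 days. 2016-01-06 + 32 days = 2016-02-07.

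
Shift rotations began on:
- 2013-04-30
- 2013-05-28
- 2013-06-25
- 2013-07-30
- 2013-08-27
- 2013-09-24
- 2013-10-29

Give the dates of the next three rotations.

2013-11-26, 2013-12-31, 2014-01-28

These are Tuesdays with 28, 28, 35, 28, 28, 35-day gaps.
Each is the final Tuesday of its month — 2013-04-30 is past the 28th, so '4th Tuesday' doesn't fit.
November 2013 ends with Tuesday 2013-11-26.
Last Tuesday of December 2013: 2013-12-31.
Last Tuesday of January 2014: 2014-01-28.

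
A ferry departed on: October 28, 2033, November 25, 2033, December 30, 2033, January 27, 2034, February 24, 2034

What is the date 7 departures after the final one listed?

September 29, 2034

All Fridays; the gaps (28, 35, 28, 28) vary with month length.
This is the last Friday of each month.
Last Friday of March 2034: March 31, 2034.
Last Friday of April 2034: April 28, 2034.
May 2034 ends with Friday May 26, 2034.
June 2034 ends with Friday June 30, 2034.
Last Friday of July 2034: July 28, 2034.
August 2034 ends with Friday August 25, 2034.
Last Friday of September 2034: September 29, 2034.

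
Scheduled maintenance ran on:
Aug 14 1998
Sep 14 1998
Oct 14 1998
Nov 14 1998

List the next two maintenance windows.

Each date is the 14th; the gaps (31, 30, 31) track the month lengths.
The rule is the 14th of each month.
December 1998: Dec 14 1998.
Next: January 1999 → Jan 14 1999.

Dec 14 1998, Jan 14 1999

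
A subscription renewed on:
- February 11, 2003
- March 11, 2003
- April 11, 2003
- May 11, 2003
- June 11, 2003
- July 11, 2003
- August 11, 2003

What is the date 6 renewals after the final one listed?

Each date is the 11th; the gaps (28, 31, 30, 31, 30, 31) track the month lengths.
The rule is the 11th of each month.
September 2003: September 11, 2003.
Next: October 2003 → October 11, 2003.
Next: November 2003 → November 11, 2003.
Next: December 2003 → December 11, 2003.
Next: January 2004 → January 11, 2004.
Next: February 2004 → February 11, 2004.

February 11, 2004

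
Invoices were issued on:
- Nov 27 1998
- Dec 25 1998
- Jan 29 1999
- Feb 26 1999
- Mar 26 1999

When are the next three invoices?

All Fridays; the gaps (28, 35, 28, 28) vary with month length.
This is the last Friday of each month.
April 1999 ends with Friday Apr 30 1999.
May 1999 ends with Friday May 28 1999.
June 1999 ends with Friday Jun 25 1999.

Apr 30 1999, May 28 1999, Jun 25 1999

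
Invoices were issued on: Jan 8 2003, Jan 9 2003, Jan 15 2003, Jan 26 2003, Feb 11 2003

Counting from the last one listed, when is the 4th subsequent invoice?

Intervals are 1, 6, 11, 16 days — an arithmetic progression with common difference 5.
Next gap: 21 days. Feb 11 2003 + 21 days = Mar 4 2003.
Next gap: 26 days. Mar 4 2003 + 26 days = Mar 30 2003.
Next gap: 31 days. Mar 30 2003 + 31 days = Apr 30 2003.
Next gap: 36 days. Apr 30 2003 + 36 days = Jun 5 2003.

Jun 5 2003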